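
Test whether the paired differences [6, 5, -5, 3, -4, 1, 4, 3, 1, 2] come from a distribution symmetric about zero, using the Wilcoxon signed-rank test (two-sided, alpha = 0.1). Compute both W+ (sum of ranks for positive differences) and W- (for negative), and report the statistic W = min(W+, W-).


Step 1: Drop any zero differences (none here) and take |d_i|.
|d| = [6, 5, 5, 3, 4, 1, 4, 3, 1, 2]
Step 2: Midrank |d_i| (ties get averaged ranks).
ranks: |6|->10, |5|->8.5, |5|->8.5, |3|->4.5, |4|->6.5, |1|->1.5, |4|->6.5, |3|->4.5, |1|->1.5, |2|->3
Step 3: Attach original signs; sum ranks with positive sign and with negative sign.
W+ = 10 + 8.5 + 4.5 + 1.5 + 6.5 + 4.5 + 1.5 + 3 = 40
W- = 8.5 + 6.5 = 15
(Check: W+ + W- = 55 should equal n(n+1)/2 = 55.)
Step 4: Test statistic W = min(W+, W-) = 15.
Step 5: Ties in |d|, so use the tie-corrected normal approximation.
        E[W] = n(n+1)/4 = 10*11/4 = 27.5.
        Tie groups: |d|=1 (t=2), |d|=3 (t=2), |d|=4 (t=2), |d|=5 (t=2); sum(t^3 - t) = 24.
        Var[W] = n(n+1)(2n+1)/24 - sum(t^3-t)/48 = 2310/24 - 24/48 = 95.75.
        z = (W - E[W]) / sqrt(Var[W]) = (15 - 27.5) / 9.7852 = -1.2774.
        Two-sided p = 2*Phi(z) = 0.201447.
Step 6: alpha = 0.1. fail to reject H0.

W+ = 40, W- = 15, W = min = 15, p = 0.201447, fail to reject H0.


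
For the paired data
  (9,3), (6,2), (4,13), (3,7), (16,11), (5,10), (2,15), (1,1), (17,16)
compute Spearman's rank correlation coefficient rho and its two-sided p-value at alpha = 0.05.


Step 1: Rank x and y separately (midranks; no ties here).
rank(x): 9->7, 6->6, 4->4, 3->3, 16->8, 5->5, 2->2, 1->1, 17->9
rank(y): 3->3, 2->2, 13->7, 7->4, 11->6, 10->5, 15->8, 1->1, 16->9
Step 2: d_i = R_x(i) - R_y(i); compute d_i^2.
  (7-3)^2=16, (6-2)^2=16, (4-7)^2=9, (3-4)^2=1, (8-6)^2=4, (5-5)^2=0, (2-8)^2=36, (1-1)^2=0, (9-9)^2=0
sum(d^2) = 82.
Step 3: rho = 1 - 6*82 / (9*(9^2 - 1)) = 1 - 492/720 = 0.316667.
Step 4: Under H0, t = rho * sqrt((n-2)/(1-rho^2)) = 0.8833 ~ t(7).
Step 5: Two-sided p-value from the t-distribution with 7 df = 0.406397.
Step 6: alpha = 0.05. fail to reject H0.

rho = 0.3167, p = 0.406397, fail to reject H0 at alpha = 0.05.


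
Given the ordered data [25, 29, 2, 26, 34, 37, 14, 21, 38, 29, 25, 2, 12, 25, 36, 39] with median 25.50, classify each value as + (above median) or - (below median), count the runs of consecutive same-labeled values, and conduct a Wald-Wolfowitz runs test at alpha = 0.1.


Step 1: Compute median = 25.50; label A = above, B = below.
Labels in order: BABAAABBAABBBBAA  (n_A = 8, n_B = 8)
Step 2: Count runs R = 8.
Step 3: Under H0 (random ordering), E[R] = 2*n_A*n_B/(n_A+n_B) + 1 = 2*8*8/16 + 1 = 9.0000.
        Var[R] = 2*n_A*n_B*(2*n_A*n_B - n_A - n_B) / ((n_A+n_B)^2 * (n_A+n_B-1)) = 14336/3840 = 3.7333.
        SD[R] = 1.9322.
Step 4: Continuity-corrected z = (R + 0.5 - E[R]) / SD[R] = (8 + 0.5 - 9.0000) / 1.9322 = -0.2588.
Step 5: Two-sided p-value via normal approximation = 2*(1 - Phi(|z|)) = 0.795809.
Step 6: alpha = 0.1. fail to reject H0.

R = 8, z = -0.2588, p = 0.795809, fail to reject H0.


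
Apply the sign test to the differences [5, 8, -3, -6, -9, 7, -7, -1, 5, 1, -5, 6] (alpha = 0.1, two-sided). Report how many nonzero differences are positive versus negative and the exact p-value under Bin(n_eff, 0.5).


Step 1: Discard zero differences. Original n = 12; n_eff = number of nonzero differences = 12.
Nonzero differences (with sign): +5, +8, -3, -6, -9, +7, -7, -1, +5, +1, -5, +6
Step 2: Count signs: positive = 6, negative = 6.
Step 3: Under H0: P(positive) = 0.5, so the number of positives S ~ Bin(12, 0.5).
Step 4: Two-sided exact p-value = sum of Bin(12,0.5) probabilities at or below the observed probability = 1.000000.
Step 5: alpha = 0.1. fail to reject H0.

n_eff = 12, pos = 6, neg = 6, p = 1.000000, fail to reject H0.


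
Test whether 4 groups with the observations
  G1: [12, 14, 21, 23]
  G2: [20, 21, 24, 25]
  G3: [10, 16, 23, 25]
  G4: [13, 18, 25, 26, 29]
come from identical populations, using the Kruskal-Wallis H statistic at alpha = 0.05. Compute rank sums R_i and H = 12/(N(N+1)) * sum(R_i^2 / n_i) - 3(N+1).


Step 1: Combine all N = 17 observations and assign midranks.
sorted (value, group, rank): (10,G3,1), (12,G1,2), (13,G4,3), (14,G1,4), (16,G3,5), (18,G4,6), (20,G2,7), (21,G1,8.5), (21,G2,8.5), (23,G1,10.5), (23,G3,10.5), (24,G2,12), (25,G2,14), (25,G3,14), (25,G4,14), (26,G4,16), (29,G4,17)
Step 2: Sum ranks within each group.
R_1 = 25 (n_1 = 4)
R_2 = 41.5 (n_2 = 4)
R_3 = 30.5 (n_3 = 4)
R_4 = 56 (n_4 = 5)
Step 3: H = 12/(N(N+1)) * sum(R_i^2/n_i) - 3(N+1)
     = 12/(17*18) * (25^2/4 + 41.5^2/4 + 30.5^2/4 + 56^2/5) - 3*18
     = 0.039216 * 1446.58 - 54
     = 2.728431.
Step 4: Ties present; correction factor C = 1 - 36/(17^3 - 17) = 0.992647. Corrected H = 2.728431 / 0.992647 = 2.748642.
Step 5: Under H0, H ~ chi^2(3); p-value = 0.432024.
Step 6: alpha = 0.05. fail to reject H0.

H = 2.7486, df = 3, p = 0.432024, fail to reject H0.


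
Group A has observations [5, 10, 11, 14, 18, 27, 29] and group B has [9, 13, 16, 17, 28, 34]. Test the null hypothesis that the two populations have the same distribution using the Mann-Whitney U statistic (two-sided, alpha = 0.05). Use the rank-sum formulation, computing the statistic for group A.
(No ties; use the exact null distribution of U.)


Step 1: Combine and sort all 13 observations; assign midranks.
sorted (value, group): (5,X), (9,Y), (10,X), (11,X), (13,Y), (14,X), (16,Y), (17,Y), (18,X), (27,X), (28,Y), (29,X), (34,Y)
ranks: 5->1, 9->2, 10->3, 11->4, 13->5, 14->6, 16->7, 17->8, 18->9, 27->10, 28->11, 29->12, 34->13
Step 2: Rank sum for X: R1 = 1 + 3 + 4 + 6 + 9 + 10 + 12 = 45.
Step 3: U_X = R1 - n1(n1+1)/2 = 45 - 7*8/2 = 45 - 28 = 17.
       U_Y = n1*n2 - U_X = 42 - 17 = 25.
Step 4: No ties, so the exact null distribution of U (based on enumerating the C(13,7) = 1716 equally likely rank assignments) gives the two-sided p-value.
Step 5: p-value = 0.628205; compare to alpha = 0.05. fail to reject H0.

U_X = 17, p = 0.628205, fail to reject H0 at alpha = 0.05.


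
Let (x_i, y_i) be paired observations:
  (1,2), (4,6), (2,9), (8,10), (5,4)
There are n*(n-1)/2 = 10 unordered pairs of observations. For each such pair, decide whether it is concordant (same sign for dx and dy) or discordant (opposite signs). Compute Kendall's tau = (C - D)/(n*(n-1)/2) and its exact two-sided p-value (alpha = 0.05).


Step 1: Enumerate the 10 unordered pairs (i,j) with i<j and classify each by sign(x_j-x_i) * sign(y_j-y_i).
  (1,2):dx=+3,dy=+4->C; (1,3):dx=+1,dy=+7->C; (1,4):dx=+7,dy=+8->C; (1,5):dx=+4,dy=+2->C
  (2,3):dx=-2,dy=+3->D; (2,4):dx=+4,dy=+4->C; (2,5):dx=+1,dy=-2->D; (3,4):dx=+6,dy=+1->C
  (3,5):dx=+3,dy=-5->D; (4,5):dx=-3,dy=-6->C
Step 2: C = 7, D = 3, total pairs = 10.
Step 3: tau = (C - D)/(n(n-1)/2) = (7 - 3)/10 = 0.400000.
Step 4: Exact two-sided p-value (enumerate n! = 120 permutations of y under H0): p = 0.483333.
Step 5: alpha = 0.05. fail to reject H0.

tau_b = 0.4000 (C=7, D=3), p = 0.483333, fail to reject H0.


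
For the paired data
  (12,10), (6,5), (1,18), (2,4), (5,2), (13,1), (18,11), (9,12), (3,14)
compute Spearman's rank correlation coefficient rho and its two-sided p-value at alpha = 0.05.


Step 1: Rank x and y separately (midranks; no ties here).
rank(x): 12->7, 6->5, 1->1, 2->2, 5->4, 13->8, 18->9, 9->6, 3->3
rank(y): 10->5, 5->4, 18->9, 4->3, 2->2, 1->1, 11->6, 12->7, 14->8
Step 2: d_i = R_x(i) - R_y(i); compute d_i^2.
  (7-5)^2=4, (5-4)^2=1, (1-9)^2=64, (2-3)^2=1, (4-2)^2=4, (8-1)^2=49, (9-6)^2=9, (6-7)^2=1, (3-8)^2=25
sum(d^2) = 158.
Step 3: rho = 1 - 6*158 / (9*(9^2 - 1)) = 1 - 948/720 = -0.316667.
Step 4: Under H0, t = rho * sqrt((n-2)/(1-rho^2)) = -0.8833 ~ t(7).
Step 5: Two-sided p-value from the t-distribution with 7 df = 0.406397.
Step 6: alpha = 0.05. fail to reject H0.

rho = -0.3167, p = 0.406397, fail to reject H0 at alpha = 0.05.


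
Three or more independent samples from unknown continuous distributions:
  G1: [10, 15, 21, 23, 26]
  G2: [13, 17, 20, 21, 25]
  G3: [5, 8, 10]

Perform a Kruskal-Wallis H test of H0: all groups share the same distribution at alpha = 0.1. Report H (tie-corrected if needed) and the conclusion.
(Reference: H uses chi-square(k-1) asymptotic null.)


Step 1: Combine all N = 13 observations and assign midranks.
sorted (value, group, rank): (5,G3,1), (8,G3,2), (10,G1,3.5), (10,G3,3.5), (13,G2,5), (15,G1,6), (17,G2,7), (20,G2,8), (21,G1,9.5), (21,G2,9.5), (23,G1,11), (25,G2,12), (26,G1,13)
Step 2: Sum ranks within each group.
R_1 = 43 (n_1 = 5)
R_2 = 41.5 (n_2 = 5)
R_3 = 6.5 (n_3 = 3)
Step 3: H = 12/(N(N+1)) * sum(R_i^2/n_i) - 3(N+1)
     = 12/(13*14) * (43^2/5 + 41.5^2/5 + 6.5^2/3) - 3*14
     = 0.065934 * 728.333 - 42
     = 6.021978.
Step 4: Ties present; correction factor C = 1 - 12/(13^3 - 13) = 0.994505. Corrected H = 6.021978 / 0.994505 = 6.055249.
Step 5: Under H0, H ~ chi^2(2); p-value = 0.048431.
Step 6: alpha = 0.1. reject H0.

H = 6.0552, df = 2, p = 0.048431, reject H0.


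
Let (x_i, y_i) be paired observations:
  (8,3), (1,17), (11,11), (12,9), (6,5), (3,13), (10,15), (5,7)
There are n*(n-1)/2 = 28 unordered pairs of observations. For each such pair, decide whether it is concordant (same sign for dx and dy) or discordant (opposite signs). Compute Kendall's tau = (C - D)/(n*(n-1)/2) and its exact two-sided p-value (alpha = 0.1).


Step 1: Enumerate the 28 unordered pairs (i,j) with i<j and classify each by sign(x_j-x_i) * sign(y_j-y_i).
  (1,2):dx=-7,dy=+14->D; (1,3):dx=+3,dy=+8->C; (1,4):dx=+4,dy=+6->C; (1,5):dx=-2,dy=+2->D
  (1,6):dx=-5,dy=+10->D; (1,7):dx=+2,dy=+12->C; (1,8):dx=-3,dy=+4->D; (2,3):dx=+10,dy=-6->D
  (2,4):dx=+11,dy=-8->D; (2,5):dx=+5,dy=-12->D; (2,6):dx=+2,dy=-4->D; (2,7):dx=+9,dy=-2->D
  (2,8):dx=+4,dy=-10->D; (3,4):dx=+1,dy=-2->D; (3,5):dx=-5,dy=-6->C; (3,6):dx=-8,dy=+2->D
  (3,7):dx=-1,dy=+4->D; (3,8):dx=-6,dy=-4->C; (4,5):dx=-6,dy=-4->C; (4,6):dx=-9,dy=+4->D
  (4,7):dx=-2,dy=+6->D; (4,8):dx=-7,dy=-2->C; (5,6):dx=-3,dy=+8->D; (5,7):dx=+4,dy=+10->C
  (5,8):dx=-1,dy=+2->D; (6,7):dx=+7,dy=+2->C; (6,8):dx=+2,dy=-6->D; (7,8):dx=-5,dy=-8->C
Step 2: C = 10, D = 18, total pairs = 28.
Step 3: tau = (C - D)/(n(n-1)/2) = (10 - 18)/28 = -0.285714.
Step 4: Exact two-sided p-value (enumerate n! = 40320 permutations of y under H0): p = 0.398760.
Step 5: alpha = 0.1. fail to reject H0.

tau_b = -0.2857 (C=10, D=18), p = 0.398760, fail to reject H0.


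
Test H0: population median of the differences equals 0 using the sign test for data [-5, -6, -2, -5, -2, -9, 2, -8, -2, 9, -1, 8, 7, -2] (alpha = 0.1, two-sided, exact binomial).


Step 1: Discard zero differences. Original n = 14; n_eff = number of nonzero differences = 14.
Nonzero differences (with sign): -5, -6, -2, -5, -2, -9, +2, -8, -2, +9, -1, +8, +7, -2
Step 2: Count signs: positive = 4, negative = 10.
Step 3: Under H0: P(positive) = 0.5, so the number of positives S ~ Bin(14, 0.5).
Step 4: Two-sided exact p-value = sum of Bin(14,0.5) probabilities at or below the observed probability = 0.179565.
Step 5: alpha = 0.1. fail to reject H0.

n_eff = 14, pos = 4, neg = 10, p = 0.179565, fail to reject H0.


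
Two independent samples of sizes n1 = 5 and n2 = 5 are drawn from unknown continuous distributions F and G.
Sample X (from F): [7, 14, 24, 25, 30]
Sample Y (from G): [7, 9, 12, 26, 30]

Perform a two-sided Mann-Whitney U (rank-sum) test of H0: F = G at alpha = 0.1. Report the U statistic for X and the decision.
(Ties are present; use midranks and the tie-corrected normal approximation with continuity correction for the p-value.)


Step 1: Combine and sort all 10 observations; assign midranks.
sorted (value, group): (7,X), (7,Y), (9,Y), (12,Y), (14,X), (24,X), (25,X), (26,Y), (30,X), (30,Y)
ranks: 7->1.5, 7->1.5, 9->3, 12->4, 14->5, 24->6, 25->7, 26->8, 30->9.5, 30->9.5
Step 2: Rank sum for X: R1 = 1.5 + 5 + 6 + 7 + 9.5 = 29.
Step 3: U_X = R1 - n1(n1+1)/2 = 29 - 5*6/2 = 29 - 15 = 14.
       U_Y = n1*n2 - U_X = 25 - 14 = 11.
Step 4: Ties are present, so use the tie-corrected normal approximation (with continuity correction) for the p-value.
Step 5: p-value = 0.833534; compare to alpha = 0.1. fail to reject H0.

U_X = 14, p = 0.833534, fail to reject H0 at alpha = 0.1.


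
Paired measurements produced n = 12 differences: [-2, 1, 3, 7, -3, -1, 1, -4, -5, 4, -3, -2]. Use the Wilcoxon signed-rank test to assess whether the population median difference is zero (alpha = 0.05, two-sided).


Step 1: Drop any zero differences (none here) and take |d_i|.
|d| = [2, 1, 3, 7, 3, 1, 1, 4, 5, 4, 3, 2]
Step 2: Midrank |d_i| (ties get averaged ranks).
ranks: |2|->4.5, |1|->2, |3|->7, |7|->12, |3|->7, |1|->2, |1|->2, |4|->9.5, |5|->11, |4|->9.5, |3|->7, |2|->4.5
Step 3: Attach original signs; sum ranks with positive sign and with negative sign.
W+ = 2 + 7 + 12 + 2 + 9.5 = 32.5
W- = 4.5 + 7 + 2 + 9.5 + 11 + 7 + 4.5 = 45.5
(Check: W+ + W- = 78 should equal n(n+1)/2 = 78.)
Step 4: Test statistic W = min(W+, W-) = 32.5.
Step 5: Ties in |d|, so use the tie-corrected normal approximation.
        E[W] = n(n+1)/4 = 12*13/4 = 39.
        Tie groups: |d|=1 (t=3), |d|=2 (t=2), |d|=3 (t=3), |d|=4 (t=2); sum(t^3 - t) = 60.
        Var[W] = n(n+1)(2n+1)/24 - sum(t^3-t)/48 = 3900/24 - 60/48 = 161.25.
        z = (W - E[W]) / sqrt(Var[W]) = (32.5 - 39) / 12.6984 = -0.5119.
        Two-sided p = 2*Phi(z) = 0.608739.
Step 6: alpha = 0.05. fail to reject H0.

W+ = 32.5, W- = 45.5, W = min = 32.5, p = 0.608739, fail to reject H0.


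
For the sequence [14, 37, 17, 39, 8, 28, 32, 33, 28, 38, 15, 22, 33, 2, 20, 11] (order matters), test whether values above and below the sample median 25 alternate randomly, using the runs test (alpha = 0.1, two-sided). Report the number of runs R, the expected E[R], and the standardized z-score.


Step 1: Compute median = 25; label A = above, B = below.
Labels in order: BABABAAAAABBABBB  (n_A = 8, n_B = 8)
Step 2: Count runs R = 9.
Step 3: Under H0 (random ordering), E[R] = 2*n_A*n_B/(n_A+n_B) + 1 = 2*8*8/16 + 1 = 9.0000.
        Var[R] = 2*n_A*n_B*(2*n_A*n_B - n_A - n_B) / ((n_A+n_B)^2 * (n_A+n_B-1)) = 14336/3840 = 3.7333.
        SD[R] = 1.9322.
Step 4: R = E[R], so z = 0 with no continuity correction.
Step 5: Two-sided p-value via normal approximation = 2*(1 - Phi(|z|)) = 1.000000.
Step 6: alpha = 0.1. fail to reject H0.

R = 9, z = 0.0000, p = 1.000000, fail to reject H0.


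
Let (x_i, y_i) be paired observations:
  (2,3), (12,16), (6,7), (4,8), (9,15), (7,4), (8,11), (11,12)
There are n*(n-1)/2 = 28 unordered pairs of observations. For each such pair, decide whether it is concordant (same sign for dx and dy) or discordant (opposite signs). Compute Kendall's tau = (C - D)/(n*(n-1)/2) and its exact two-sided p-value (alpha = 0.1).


Step 1: Enumerate the 28 unordered pairs (i,j) with i<j and classify each by sign(x_j-x_i) * sign(y_j-y_i).
  (1,2):dx=+10,dy=+13->C; (1,3):dx=+4,dy=+4->C; (1,4):dx=+2,dy=+5->C; (1,5):dx=+7,dy=+12->C
  (1,6):dx=+5,dy=+1->C; (1,7):dx=+6,dy=+8->C; (1,8):dx=+9,dy=+9->C; (2,3):dx=-6,dy=-9->C
  (2,4):dx=-8,dy=-8->C; (2,5):dx=-3,dy=-1->C; (2,6):dx=-5,dy=-12->C; (2,7):dx=-4,dy=-5->C
  (2,8):dx=-1,dy=-4->C; (3,4):dx=-2,dy=+1->D; (3,5):dx=+3,dy=+8->C; (3,6):dx=+1,dy=-3->D
  (3,7):dx=+2,dy=+4->C; (3,8):dx=+5,dy=+5->C; (4,5):dx=+5,dy=+7->C; (4,6):dx=+3,dy=-4->D
  (4,7):dx=+4,dy=+3->C; (4,8):dx=+7,dy=+4->C; (5,6):dx=-2,dy=-11->C; (5,7):dx=-1,dy=-4->C
  (5,8):dx=+2,dy=-3->D; (6,7):dx=+1,dy=+7->C; (6,8):dx=+4,dy=+8->C; (7,8):dx=+3,dy=+1->C
Step 2: C = 24, D = 4, total pairs = 28.
Step 3: tau = (C - D)/(n(n-1)/2) = (24 - 4)/28 = 0.714286.
Step 4: Exact two-sided p-value (enumerate n! = 40320 permutations of y under H0): p = 0.014137.
Step 5: alpha = 0.1. reject H0.

tau_b = 0.7143 (C=24, D=4), p = 0.014137, reject H0.


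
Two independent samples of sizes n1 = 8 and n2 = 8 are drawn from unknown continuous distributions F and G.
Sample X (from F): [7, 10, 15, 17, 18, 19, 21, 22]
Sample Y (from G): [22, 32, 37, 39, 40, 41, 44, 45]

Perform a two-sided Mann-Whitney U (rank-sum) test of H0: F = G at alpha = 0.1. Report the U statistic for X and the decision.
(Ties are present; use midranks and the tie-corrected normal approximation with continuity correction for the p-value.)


Step 1: Combine and sort all 16 observations; assign midranks.
sorted (value, group): (7,X), (10,X), (15,X), (17,X), (18,X), (19,X), (21,X), (22,X), (22,Y), (32,Y), (37,Y), (39,Y), (40,Y), (41,Y), (44,Y), (45,Y)
ranks: 7->1, 10->2, 15->3, 17->4, 18->5, 19->6, 21->7, 22->8.5, 22->8.5, 32->10, 37->11, 39->12, 40->13, 41->14, 44->15, 45->16
Step 2: Rank sum for X: R1 = 1 + 2 + 3 + 4 + 5 + 6 + 7 + 8.5 = 36.5.
Step 3: U_X = R1 - n1(n1+1)/2 = 36.5 - 8*9/2 = 36.5 - 36 = 0.5.
       U_Y = n1*n2 - U_X = 64 - 0.5 = 63.5.
Step 4: Ties are present, so use the tie-corrected normal approximation (with continuity correction) for the p-value.
Step 5: p-value = 0.001122; compare to alpha = 0.1. reject H0.

U_X = 0.5, p = 0.001122, reject H0 at alpha = 0.1.


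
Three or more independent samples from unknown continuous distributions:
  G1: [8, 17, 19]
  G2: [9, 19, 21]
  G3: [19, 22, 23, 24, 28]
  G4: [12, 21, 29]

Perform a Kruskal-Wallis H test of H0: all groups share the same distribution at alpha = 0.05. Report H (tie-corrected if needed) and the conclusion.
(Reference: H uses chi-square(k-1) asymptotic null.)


Step 1: Combine all N = 14 observations and assign midranks.
sorted (value, group, rank): (8,G1,1), (9,G2,2), (12,G4,3), (17,G1,4), (19,G1,6), (19,G2,6), (19,G3,6), (21,G2,8.5), (21,G4,8.5), (22,G3,10), (23,G3,11), (24,G3,12), (28,G3,13), (29,G4,14)
Step 2: Sum ranks within each group.
R_1 = 11 (n_1 = 3)
R_2 = 16.5 (n_2 = 3)
R_3 = 52 (n_3 = 5)
R_4 = 25.5 (n_4 = 3)
Step 3: H = 12/(N(N+1)) * sum(R_i^2/n_i) - 3(N+1)
     = 12/(14*15) * (11^2/3 + 16.5^2/3 + 52^2/5 + 25.5^2/3) - 3*15
     = 0.057143 * 888.633 - 45
     = 5.779048.
Step 4: Ties present; correction factor C = 1 - 30/(14^3 - 14) = 0.989011. Corrected H = 5.779048 / 0.989011 = 5.843259.
Step 5: Under H0, H ~ chi^2(3); p-value = 0.119490.
Step 6: alpha = 0.05. fail to reject H0.

H = 5.8433, df = 3, p = 0.119490, fail to reject H0.


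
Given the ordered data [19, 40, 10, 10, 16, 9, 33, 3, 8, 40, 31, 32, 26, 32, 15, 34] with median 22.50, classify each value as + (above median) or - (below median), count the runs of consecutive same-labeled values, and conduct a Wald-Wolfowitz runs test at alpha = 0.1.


Step 1: Compute median = 22.50; label A = above, B = below.
Labels in order: BABBBBABBAAAAABA  (n_A = 8, n_B = 8)
Step 2: Count runs R = 8.
Step 3: Under H0 (random ordering), E[R] = 2*n_A*n_B/(n_A+n_B) + 1 = 2*8*8/16 + 1 = 9.0000.
        Var[R] = 2*n_A*n_B*(2*n_A*n_B - n_A - n_B) / ((n_A+n_B)^2 * (n_A+n_B-1)) = 14336/3840 = 3.7333.
        SD[R] = 1.9322.
Step 4: Continuity-corrected z = (R + 0.5 - E[R]) / SD[R] = (8 + 0.5 - 9.0000) / 1.9322 = -0.2588.
Step 5: Two-sided p-value via normal approximation = 2*(1 - Phi(|z|)) = 0.795809.
Step 6: alpha = 0.1. fail to reject H0.

R = 8, z = -0.2588, p = 0.795809, fail to reject H0.


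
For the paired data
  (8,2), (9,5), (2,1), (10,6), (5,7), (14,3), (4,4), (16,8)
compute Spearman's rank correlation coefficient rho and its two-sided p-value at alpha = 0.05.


Step 1: Rank x and y separately (midranks; no ties here).
rank(x): 8->4, 9->5, 2->1, 10->6, 5->3, 14->7, 4->2, 16->8
rank(y): 2->2, 5->5, 1->1, 6->6, 7->7, 3->3, 4->4, 8->8
Step 2: d_i = R_x(i) - R_y(i); compute d_i^2.
  (4-2)^2=4, (5-5)^2=0, (1-1)^2=0, (6-6)^2=0, (3-7)^2=16, (7-3)^2=16, (2-4)^2=4, (8-8)^2=0
sum(d^2) = 40.
Step 3: rho = 1 - 6*40 / (8*(8^2 - 1)) = 1 - 240/504 = 0.523810.
Step 4: Under H0, t = rho * sqrt((n-2)/(1-rho^2)) = 1.5062 ~ t(6).
Step 5: Two-sided p-value from the t-distribution with 6 df = 0.182721.
Step 6: alpha = 0.05. fail to reject H0.

rho = 0.5238, p = 0.182721, fail to reject H0 at alpha = 0.05.


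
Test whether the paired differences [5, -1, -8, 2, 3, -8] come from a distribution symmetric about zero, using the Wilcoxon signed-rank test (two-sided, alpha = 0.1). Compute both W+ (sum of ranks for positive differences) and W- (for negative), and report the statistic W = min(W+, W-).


Step 1: Drop any zero differences (none here) and take |d_i|.
|d| = [5, 1, 8, 2, 3, 8]
Step 2: Midrank |d_i| (ties get averaged ranks).
ranks: |5|->4, |1|->1, |8|->5.5, |2|->2, |3|->3, |8|->5.5
Step 3: Attach original signs; sum ranks with positive sign and with negative sign.
W+ = 4 + 2 + 3 = 9
W- = 1 + 5.5 + 5.5 = 12
(Check: W+ + W- = 21 should equal n(n+1)/2 = 21.)
Step 4: Test statistic W = min(W+, W-) = 9.
Step 5: Ties in |d|, so use the tie-corrected normal approximation.
        E[W] = n(n+1)/4 = 6*7/4 = 10.5.
        Tie groups: |d|=8 (t=2); sum(t^3 - t) = 6.
        Var[W] = n(n+1)(2n+1)/24 - sum(t^3-t)/48 = 546/24 - 6/48 = 22.625.
        z = (W - E[W]) / sqrt(Var[W]) = (9 - 10.5) / 4.7566 = -0.3154.
        Two-sided p = 2*Phi(z) = 0.752494.
Step 6: alpha = 0.1. fail to reject H0.

W+ = 9, W- = 12, W = min = 9, p = 0.752494, fail to reject H0.


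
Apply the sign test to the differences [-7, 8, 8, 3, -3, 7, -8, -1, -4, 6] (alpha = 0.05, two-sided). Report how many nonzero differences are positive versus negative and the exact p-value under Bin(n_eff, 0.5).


Step 1: Discard zero differences. Original n = 10; n_eff = number of nonzero differences = 10.
Nonzero differences (with sign): -7, +8, +8, +3, -3, +7, -8, -1, -4, +6
Step 2: Count signs: positive = 5, negative = 5.
Step 3: Under H0: P(positive) = 0.5, so the number of positives S ~ Bin(10, 0.5).
Step 4: Two-sided exact p-value = sum of Bin(10,0.5) probabilities at or below the observed probability = 1.000000.
Step 5: alpha = 0.05. fail to reject H0.

n_eff = 10, pos = 5, neg = 5, p = 1.000000, fail to reject H0.


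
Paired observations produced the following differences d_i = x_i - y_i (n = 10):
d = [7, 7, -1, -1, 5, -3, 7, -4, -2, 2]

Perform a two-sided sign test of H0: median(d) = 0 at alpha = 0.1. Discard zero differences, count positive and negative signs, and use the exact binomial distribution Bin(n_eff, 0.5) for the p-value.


Step 1: Discard zero differences. Original n = 10; n_eff = number of nonzero differences = 10.
Nonzero differences (with sign): +7, +7, -1, -1, +5, -3, +7, -4, -2, +2
Step 2: Count signs: positive = 5, negative = 5.
Step 3: Under H0: P(positive) = 0.5, so the number of positives S ~ Bin(10, 0.5).
Step 4: Two-sided exact p-value = sum of Bin(10,0.5) probabilities at or below the observed probability = 1.000000.
Step 5: alpha = 0.1. fail to reject H0.

n_eff = 10, pos = 5, neg = 5, p = 1.000000, fail to reject H0.


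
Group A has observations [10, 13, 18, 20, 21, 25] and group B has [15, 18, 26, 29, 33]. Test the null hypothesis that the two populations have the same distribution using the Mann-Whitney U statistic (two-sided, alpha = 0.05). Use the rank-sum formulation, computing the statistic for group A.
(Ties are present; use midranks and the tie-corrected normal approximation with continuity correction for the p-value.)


Step 1: Combine and sort all 11 observations; assign midranks.
sorted (value, group): (10,X), (13,X), (15,Y), (18,X), (18,Y), (20,X), (21,X), (25,X), (26,Y), (29,Y), (33,Y)
ranks: 10->1, 13->2, 15->3, 18->4.5, 18->4.5, 20->6, 21->7, 25->8, 26->9, 29->10, 33->11
Step 2: Rank sum for X: R1 = 1 + 2 + 4.5 + 6 + 7 + 8 = 28.5.
Step 3: U_X = R1 - n1(n1+1)/2 = 28.5 - 6*7/2 = 28.5 - 21 = 7.5.
       U_Y = n1*n2 - U_X = 30 - 7.5 = 22.5.
Step 4: Ties are present, so use the tie-corrected normal approximation (with continuity correction) for the p-value.
Step 5: p-value = 0.200217; compare to alpha = 0.05. fail to reject H0.

U_X = 7.5, p = 0.200217, fail to reject H0 at alpha = 0.05.


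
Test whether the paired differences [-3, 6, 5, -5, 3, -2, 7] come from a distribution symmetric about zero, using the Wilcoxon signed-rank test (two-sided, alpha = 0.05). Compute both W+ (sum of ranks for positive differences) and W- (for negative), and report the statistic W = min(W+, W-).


Step 1: Drop any zero differences (none here) and take |d_i|.
|d| = [3, 6, 5, 5, 3, 2, 7]
Step 2: Midrank |d_i| (ties get averaged ranks).
ranks: |3|->2.5, |6|->6, |5|->4.5, |5|->4.5, |3|->2.5, |2|->1, |7|->7
Step 3: Attach original signs; sum ranks with positive sign and with negative sign.
W+ = 6 + 4.5 + 2.5 + 7 = 20
W- = 2.5 + 4.5 + 1 = 8
(Check: W+ + W- = 28 should equal n(n+1)/2 = 28.)
Step 4: Test statistic W = min(W+, W-) = 8.
Step 5: Ties in |d|, so use the tie-corrected normal approximation.
        E[W] = n(n+1)/4 = 7*8/4 = 14.
        Tie groups: |d|=3 (t=2), |d|=5 (t=2); sum(t^3 - t) = 12.
        Var[W] = n(n+1)(2n+1)/24 - sum(t^3-t)/48 = 840/24 - 12/48 = 34.75.
        z = (W - E[W]) / sqrt(Var[W]) = (8 - 14) / 5.8949 = -1.0178.
        Two-sided p = 2*Phi(z) = 0.308760.
Step 6: alpha = 0.05. fail to reject H0.

W+ = 20, W- = 8, W = min = 8, p = 0.308760, fail to reject H0.


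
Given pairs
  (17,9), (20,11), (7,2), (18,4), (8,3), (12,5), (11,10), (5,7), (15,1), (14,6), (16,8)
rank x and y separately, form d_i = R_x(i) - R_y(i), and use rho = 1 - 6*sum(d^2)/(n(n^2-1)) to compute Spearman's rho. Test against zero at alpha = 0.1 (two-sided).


Step 1: Rank x and y separately (midranks; no ties here).
rank(x): 17->9, 20->11, 7->2, 18->10, 8->3, 12->5, 11->4, 5->1, 15->7, 14->6, 16->8
rank(y): 9->9, 11->11, 2->2, 4->4, 3->3, 5->5, 10->10, 7->7, 1->1, 6->6, 8->8
Step 2: d_i = R_x(i) - R_y(i); compute d_i^2.
  (9-9)^2=0, (11-11)^2=0, (2-2)^2=0, (10-4)^2=36, (3-3)^2=0, (5-5)^2=0, (4-10)^2=36, (1-7)^2=36, (7-1)^2=36, (6-6)^2=0, (8-8)^2=0
sum(d^2) = 144.
Step 3: rho = 1 - 6*144 / (11*(11^2 - 1)) = 1 - 864/1320 = 0.345455.
Step 4: Under H0, t = rho * sqrt((n-2)/(1-rho^2)) = 1.1044 ~ t(9).
Step 5: Two-sided p-value from the t-distribution with 9 df = 0.298089.
Step 6: alpha = 0.1. fail to reject H0.

rho = 0.3455, p = 0.298089, fail to reject H0 at alpha = 0.1.


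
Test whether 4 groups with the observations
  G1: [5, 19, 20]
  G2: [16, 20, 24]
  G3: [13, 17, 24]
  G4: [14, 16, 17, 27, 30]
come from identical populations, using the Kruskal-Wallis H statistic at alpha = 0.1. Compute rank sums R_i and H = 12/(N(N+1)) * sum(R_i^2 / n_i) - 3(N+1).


Step 1: Combine all N = 14 observations and assign midranks.
sorted (value, group, rank): (5,G1,1), (13,G3,2), (14,G4,3), (16,G2,4.5), (16,G4,4.5), (17,G3,6.5), (17,G4,6.5), (19,G1,8), (20,G1,9.5), (20,G2,9.5), (24,G2,11.5), (24,G3,11.5), (27,G4,13), (30,G4,14)
Step 2: Sum ranks within each group.
R_1 = 18.5 (n_1 = 3)
R_2 = 25.5 (n_2 = 3)
R_3 = 20 (n_3 = 3)
R_4 = 41 (n_4 = 5)
Step 3: H = 12/(N(N+1)) * sum(R_i^2/n_i) - 3(N+1)
     = 12/(14*15) * (18.5^2/3 + 25.5^2/3 + 20^2/3 + 41^2/5) - 3*15
     = 0.057143 * 800.367 - 45
     = 0.735238.
Step 4: Ties present; correction factor C = 1 - 24/(14^3 - 14) = 0.991209. Corrected H = 0.735238 / 0.991209 = 0.741759.
Step 5: Under H0, H ~ chi^2(3); p-value = 0.863341.
Step 6: alpha = 0.1. fail to reject H0.

H = 0.7418, df = 3, p = 0.863341, fail to reject H0.


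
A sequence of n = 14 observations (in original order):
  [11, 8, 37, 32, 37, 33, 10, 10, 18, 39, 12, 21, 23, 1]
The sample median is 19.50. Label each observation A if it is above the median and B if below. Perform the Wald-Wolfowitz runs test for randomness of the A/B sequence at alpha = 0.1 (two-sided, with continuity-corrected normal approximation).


Step 1: Compute median = 19.50; label A = above, B = below.
Labels in order: BBAAAABBBABAAB  (n_A = 7, n_B = 7)
Step 2: Count runs R = 7.
Step 3: Under H0 (random ordering), E[R] = 2*n_A*n_B/(n_A+n_B) + 1 = 2*7*7/14 + 1 = 8.0000.
        Var[R] = 2*n_A*n_B*(2*n_A*n_B - n_A - n_B) / ((n_A+n_B)^2 * (n_A+n_B-1)) = 8232/2548 = 3.2308.
        SD[R] = 1.7974.
Step 4: Continuity-corrected z = (R + 0.5 - E[R]) / SD[R] = (7 + 0.5 - 8.0000) / 1.7974 = -0.2782.
Step 5: Two-sided p-value via normal approximation = 2*(1 - Phi(|z|)) = 0.780879.
Step 6: alpha = 0.1. fail to reject H0.

R = 7, z = -0.2782, p = 0.780879, fail to reject H0.


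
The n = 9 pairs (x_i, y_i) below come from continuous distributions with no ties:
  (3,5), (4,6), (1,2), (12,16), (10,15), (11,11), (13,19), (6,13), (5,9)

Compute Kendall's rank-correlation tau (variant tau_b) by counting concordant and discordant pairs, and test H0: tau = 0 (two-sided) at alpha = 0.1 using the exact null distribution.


Step 1: Enumerate the 36 unordered pairs (i,j) with i<j and classify each by sign(x_j-x_i) * sign(y_j-y_i).
  (1,2):dx=+1,dy=+1->C; (1,3):dx=-2,dy=-3->C; (1,4):dx=+9,dy=+11->C; (1,5):dx=+7,dy=+10->C
  (1,6):dx=+8,dy=+6->C; (1,7):dx=+10,dy=+14->C; (1,8):dx=+3,dy=+8->C; (1,9):dx=+2,dy=+4->C
  (2,3):dx=-3,dy=-4->C; (2,4):dx=+8,dy=+10->C; (2,5):dx=+6,dy=+9->C; (2,6):dx=+7,dy=+5->C
  (2,7):dx=+9,dy=+13->C; (2,8):dx=+2,dy=+7->C; (2,9):dx=+1,dy=+3->C; (3,4):dx=+11,dy=+14->C
  (3,5):dx=+9,dy=+13->C; (3,6):dx=+10,dy=+9->C; (3,7):dx=+12,dy=+17->C; (3,8):dx=+5,dy=+11->C
  (3,9):dx=+4,dy=+7->C; (4,5):dx=-2,dy=-1->C; (4,6):dx=-1,dy=-5->C; (4,7):dx=+1,dy=+3->C
  (4,8):dx=-6,dy=-3->C; (4,9):dx=-7,dy=-7->C; (5,6):dx=+1,dy=-4->D; (5,7):dx=+3,dy=+4->C
  (5,8):dx=-4,dy=-2->C; (5,9):dx=-5,dy=-6->C; (6,7):dx=+2,dy=+8->C; (6,8):dx=-5,dy=+2->D
  (6,9):dx=-6,dy=-2->C; (7,8):dx=-7,dy=-6->C; (7,9):dx=-8,dy=-10->C; (8,9):dx=-1,dy=-4->C
Step 2: C = 34, D = 2, total pairs = 36.
Step 3: tau = (C - D)/(n(n-1)/2) = (34 - 2)/36 = 0.888889.
Step 4: Exact two-sided p-value (enumerate n! = 362880 permutations of y under H0): p = 0.000243.
Step 5: alpha = 0.1. reject H0.

tau_b = 0.8889 (C=34, D=2), p = 0.000243, reject H0.


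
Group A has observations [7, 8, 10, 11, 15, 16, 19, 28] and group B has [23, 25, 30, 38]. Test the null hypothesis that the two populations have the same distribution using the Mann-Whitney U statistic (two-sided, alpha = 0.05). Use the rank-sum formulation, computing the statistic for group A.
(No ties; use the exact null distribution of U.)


Step 1: Combine and sort all 12 observations; assign midranks.
sorted (value, group): (7,X), (8,X), (10,X), (11,X), (15,X), (16,X), (19,X), (23,Y), (25,Y), (28,X), (30,Y), (38,Y)
ranks: 7->1, 8->2, 10->3, 11->4, 15->5, 16->6, 19->7, 23->8, 25->9, 28->10, 30->11, 38->12
Step 2: Rank sum for X: R1 = 1 + 2 + 3 + 4 + 5 + 6 + 7 + 10 = 38.
Step 3: U_X = R1 - n1(n1+1)/2 = 38 - 8*9/2 = 38 - 36 = 2.
       U_Y = n1*n2 - U_X = 32 - 2 = 30.
Step 4: No ties, so the exact null distribution of U (based on enumerating the C(12,8) = 495 equally likely rank assignments) gives the two-sided p-value.
Step 5: p-value = 0.016162; compare to alpha = 0.05. reject H0.

U_X = 2, p = 0.016162, reject H0 at alpha = 0.05.


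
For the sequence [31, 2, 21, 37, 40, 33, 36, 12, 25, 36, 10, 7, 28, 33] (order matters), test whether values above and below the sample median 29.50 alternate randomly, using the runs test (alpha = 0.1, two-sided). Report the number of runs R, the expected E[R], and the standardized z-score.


Step 1: Compute median = 29.50; label A = above, B = below.
Labels in order: ABBAAAABBABBBA  (n_A = 7, n_B = 7)
Step 2: Count runs R = 7.
Step 3: Under H0 (random ordering), E[R] = 2*n_A*n_B/(n_A+n_B) + 1 = 2*7*7/14 + 1 = 8.0000.
        Var[R] = 2*n_A*n_B*(2*n_A*n_B - n_A - n_B) / ((n_A+n_B)^2 * (n_A+n_B-1)) = 8232/2548 = 3.2308.
        SD[R] = 1.7974.
Step 4: Continuity-corrected z = (R + 0.5 - E[R]) / SD[R] = (7 + 0.5 - 8.0000) / 1.7974 = -0.2782.
Step 5: Two-sided p-value via normal approximation = 2*(1 - Phi(|z|)) = 0.780879.
Step 6: alpha = 0.1. fail to reject H0.

R = 7, z = -0.2782, p = 0.780879, fail to reject H0.


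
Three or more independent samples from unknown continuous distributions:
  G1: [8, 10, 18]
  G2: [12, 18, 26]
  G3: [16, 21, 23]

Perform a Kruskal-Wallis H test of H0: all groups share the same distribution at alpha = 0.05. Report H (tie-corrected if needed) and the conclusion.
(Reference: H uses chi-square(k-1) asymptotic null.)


Step 1: Combine all N = 9 observations and assign midranks.
sorted (value, group, rank): (8,G1,1), (10,G1,2), (12,G2,3), (16,G3,4), (18,G1,5.5), (18,G2,5.5), (21,G3,7), (23,G3,8), (26,G2,9)
Step 2: Sum ranks within each group.
R_1 = 8.5 (n_1 = 3)
R_2 = 17.5 (n_2 = 3)
R_3 = 19 (n_3 = 3)
Step 3: H = 12/(N(N+1)) * sum(R_i^2/n_i) - 3(N+1)
     = 12/(9*10) * (8.5^2/3 + 17.5^2/3 + 19^2/3) - 3*10
     = 0.133333 * 246.5 - 30
     = 2.866667.
Step 4: Ties present; correction factor C = 1 - 6/(9^3 - 9) = 0.991667. Corrected H = 2.866667 / 0.991667 = 2.890756.
Step 5: Under H0, H ~ chi^2(2); p-value = 0.235657.
Step 6: alpha = 0.05. fail to reject H0.

H = 2.8908, df = 2, p = 0.235657, fail to reject H0.


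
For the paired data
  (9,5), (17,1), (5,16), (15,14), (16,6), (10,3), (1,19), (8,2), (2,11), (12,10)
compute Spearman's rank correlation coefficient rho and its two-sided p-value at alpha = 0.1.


Step 1: Rank x and y separately (midranks; no ties here).
rank(x): 9->5, 17->10, 5->3, 15->8, 16->9, 10->6, 1->1, 8->4, 2->2, 12->7
rank(y): 5->4, 1->1, 16->9, 14->8, 6->5, 3->3, 19->10, 2->2, 11->7, 10->6
Step 2: d_i = R_x(i) - R_y(i); compute d_i^2.
  (5-4)^2=1, (10-1)^2=81, (3-9)^2=36, (8-8)^2=0, (9-5)^2=16, (6-3)^2=9, (1-10)^2=81, (4-2)^2=4, (2-7)^2=25, (7-6)^2=1
sum(d^2) = 254.
Step 3: rho = 1 - 6*254 / (10*(10^2 - 1)) = 1 - 1524/990 = -0.539394.
Step 4: Under H0, t = rho * sqrt((n-2)/(1-rho^2)) = -1.8118 ~ t(8).
Step 5: Two-sided p-value from the t-distribution with 8 df = 0.107593.
Step 6: alpha = 0.1. fail to reject H0.

rho = -0.5394, p = 0.107593, fail to reject H0 at alpha = 0.1.


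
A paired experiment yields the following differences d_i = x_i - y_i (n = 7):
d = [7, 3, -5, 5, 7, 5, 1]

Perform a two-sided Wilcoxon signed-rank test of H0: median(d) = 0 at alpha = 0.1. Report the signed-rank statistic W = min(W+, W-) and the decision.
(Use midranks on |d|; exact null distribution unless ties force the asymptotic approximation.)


Step 1: Drop any zero differences (none here) and take |d_i|.
|d| = [7, 3, 5, 5, 7, 5, 1]
Step 2: Midrank |d_i| (ties get averaged ranks).
ranks: |7|->6.5, |3|->2, |5|->4, |5|->4, |7|->6.5, |5|->4, |1|->1
Step 3: Attach original signs; sum ranks with positive sign and with negative sign.
W+ = 6.5 + 2 + 4 + 6.5 + 4 + 1 = 24
W- = 4 = 4
(Check: W+ + W- = 28 should equal n(n+1)/2 = 28.)
Step 4: Test statistic W = min(W+, W-) = 4.
Step 5: Ties in |d|, so use the tie-corrected normal approximation.
        E[W] = n(n+1)/4 = 7*8/4 = 14.
        Tie groups: |d|=5 (t=3), |d|=7 (t=2); sum(t^3 - t) = 30.
        Var[W] = n(n+1)(2n+1)/24 - sum(t^3-t)/48 = 840/24 - 30/48 = 34.375.
        z = (W - E[W]) / sqrt(Var[W]) = (4 - 14) / 5.8630 = -1.7056.
        Two-sided p = 2*Phi(z) = 0.088082.
Step 6: alpha = 0.1. reject H0.

W+ = 24, W- = 4, W = min = 4, p = 0.088082, reject H0.


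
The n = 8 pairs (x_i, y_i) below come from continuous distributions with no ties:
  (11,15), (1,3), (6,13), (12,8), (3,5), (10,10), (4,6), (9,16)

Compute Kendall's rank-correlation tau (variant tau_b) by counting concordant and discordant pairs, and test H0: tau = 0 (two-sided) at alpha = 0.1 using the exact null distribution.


Step 1: Enumerate the 28 unordered pairs (i,j) with i<j and classify each by sign(x_j-x_i) * sign(y_j-y_i).
  (1,2):dx=-10,dy=-12->C; (1,3):dx=-5,dy=-2->C; (1,4):dx=+1,dy=-7->D; (1,5):dx=-8,dy=-10->C
  (1,6):dx=-1,dy=-5->C; (1,7):dx=-7,dy=-9->C; (1,8):dx=-2,dy=+1->D; (2,3):dx=+5,dy=+10->C
  (2,4):dx=+11,dy=+5->C; (2,5):dx=+2,dy=+2->C; (2,6):dx=+9,dy=+7->C; (2,7):dx=+3,dy=+3->C
  (2,8):dx=+8,dy=+13->C; (3,4):dx=+6,dy=-5->D; (3,5):dx=-3,dy=-8->C; (3,6):dx=+4,dy=-3->D
  (3,7):dx=-2,dy=-7->C; (3,8):dx=+3,dy=+3->C; (4,5):dx=-9,dy=-3->C; (4,6):dx=-2,dy=+2->D
  (4,7):dx=-8,dy=-2->C; (4,8):dx=-3,dy=+8->D; (5,6):dx=+7,dy=+5->C; (5,7):dx=+1,dy=+1->C
  (5,8):dx=+6,dy=+11->C; (6,7):dx=-6,dy=-4->C; (6,8):dx=-1,dy=+6->D; (7,8):dx=+5,dy=+10->C
Step 2: C = 21, D = 7, total pairs = 28.
Step 3: tau = (C - D)/(n(n-1)/2) = (21 - 7)/28 = 0.500000.
Step 4: Exact two-sided p-value (enumerate n! = 40320 permutations of y under H0): p = 0.108681.
Step 5: alpha = 0.1. fail to reject H0.

tau_b = 0.5000 (C=21, D=7), p = 0.108681, fail to reject H0.


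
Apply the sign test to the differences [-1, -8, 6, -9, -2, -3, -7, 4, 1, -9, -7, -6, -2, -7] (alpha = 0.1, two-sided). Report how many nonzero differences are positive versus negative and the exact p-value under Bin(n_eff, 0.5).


Step 1: Discard zero differences. Original n = 14; n_eff = number of nonzero differences = 14.
Nonzero differences (with sign): -1, -8, +6, -9, -2, -3, -7, +4, +1, -9, -7, -6, -2, -7
Step 2: Count signs: positive = 3, negative = 11.
Step 3: Under H0: P(positive) = 0.5, so the number of positives S ~ Bin(14, 0.5).
Step 4: Two-sided exact p-value = sum of Bin(14,0.5) probabilities at or below the observed probability = 0.057373.
Step 5: alpha = 0.1. reject H0.

n_eff = 14, pos = 3, neg = 11, p = 0.057373, reject H0.


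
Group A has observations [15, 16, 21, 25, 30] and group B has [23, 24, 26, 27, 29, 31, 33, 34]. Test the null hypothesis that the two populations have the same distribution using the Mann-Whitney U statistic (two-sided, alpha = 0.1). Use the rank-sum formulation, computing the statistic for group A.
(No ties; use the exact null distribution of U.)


Step 1: Combine and sort all 13 observations; assign midranks.
sorted (value, group): (15,X), (16,X), (21,X), (23,Y), (24,Y), (25,X), (26,Y), (27,Y), (29,Y), (30,X), (31,Y), (33,Y), (34,Y)
ranks: 15->1, 16->2, 21->3, 23->4, 24->5, 25->6, 26->7, 27->8, 29->9, 30->10, 31->11, 33->12, 34->13
Step 2: Rank sum for X: R1 = 1 + 2 + 3 + 6 + 10 = 22.
Step 3: U_X = R1 - n1(n1+1)/2 = 22 - 5*6/2 = 22 - 15 = 7.
       U_Y = n1*n2 - U_X = 40 - 7 = 33.
Step 4: No ties, so the exact null distribution of U (based on enumerating the C(13,5) = 1287 equally likely rank assignments) gives the two-sided p-value.
Step 5: p-value = 0.065268; compare to alpha = 0.1. reject H0.

U_X = 7, p = 0.065268, reject H0 at alpha = 0.1.


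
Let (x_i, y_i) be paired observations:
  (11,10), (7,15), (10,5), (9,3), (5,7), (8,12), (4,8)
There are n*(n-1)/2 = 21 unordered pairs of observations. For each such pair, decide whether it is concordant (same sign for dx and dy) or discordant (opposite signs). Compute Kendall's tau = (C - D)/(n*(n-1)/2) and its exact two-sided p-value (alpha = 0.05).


Step 1: Enumerate the 21 unordered pairs (i,j) with i<j and classify each by sign(x_j-x_i) * sign(y_j-y_i).
  (1,2):dx=-4,dy=+5->D; (1,3):dx=-1,dy=-5->C; (1,4):dx=-2,dy=-7->C; (1,5):dx=-6,dy=-3->C
  (1,6):dx=-3,dy=+2->D; (1,7):dx=-7,dy=-2->C; (2,3):dx=+3,dy=-10->D; (2,4):dx=+2,dy=-12->D
  (2,5):dx=-2,dy=-8->C; (2,6):dx=+1,dy=-3->D; (2,7):dx=-3,dy=-7->C; (3,4):dx=-1,dy=-2->C
  (3,5):dx=-5,dy=+2->D; (3,6):dx=-2,dy=+7->D; (3,7):dx=-6,dy=+3->D; (4,5):dx=-4,dy=+4->D
  (4,6):dx=-1,dy=+9->D; (4,7):dx=-5,dy=+5->D; (5,6):dx=+3,dy=+5->C; (5,7):dx=-1,dy=+1->D
  (6,7):dx=-4,dy=-4->C
Step 2: C = 9, D = 12, total pairs = 21.
Step 3: tau = (C - D)/(n(n-1)/2) = (9 - 12)/21 = -0.142857.
Step 4: Exact two-sided p-value (enumerate n! = 5040 permutations of y under H0): p = 0.772619.
Step 5: alpha = 0.05. fail to reject H0.

tau_b = -0.1429 (C=9, D=12), p = 0.772619, fail to reject H0.


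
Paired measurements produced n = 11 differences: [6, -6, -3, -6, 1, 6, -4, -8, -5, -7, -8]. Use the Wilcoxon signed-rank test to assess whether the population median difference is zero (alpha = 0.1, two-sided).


Step 1: Drop any zero differences (none here) and take |d_i|.
|d| = [6, 6, 3, 6, 1, 6, 4, 8, 5, 7, 8]
Step 2: Midrank |d_i| (ties get averaged ranks).
ranks: |6|->6.5, |6|->6.5, |3|->2, |6|->6.5, |1|->1, |6|->6.5, |4|->3, |8|->10.5, |5|->4, |7|->9, |8|->10.5
Step 3: Attach original signs; sum ranks with positive sign and with negative sign.
W+ = 6.5 + 1 + 6.5 = 14
W- = 6.5 + 2 + 6.5 + 3 + 10.5 + 4 + 9 + 10.5 = 52
(Check: W+ + W- = 66 should equal n(n+1)/2 = 66.)
Step 4: Test statistic W = min(W+, W-) = 14.
Step 5: Ties in |d|, so use the tie-corrected normal approximation.
        E[W] = n(n+1)/4 = 11*12/4 = 33.
        Tie groups: |d|=6 (t=4), |d|=8 (t=2); sum(t^3 - t) = 66.
        Var[W] = n(n+1)(2n+1)/24 - sum(t^3-t)/48 = 3036/24 - 66/48 = 125.125.
        z = (W - E[W]) / sqrt(Var[W]) = (14 - 33) / 11.1859 = -1.6986.
        Two-sided p = 2*Phi(z) = 0.089402.
Step 6: alpha = 0.1. reject H0.

W+ = 14, W- = 52, W = min = 14, p = 0.089402, reject H0.


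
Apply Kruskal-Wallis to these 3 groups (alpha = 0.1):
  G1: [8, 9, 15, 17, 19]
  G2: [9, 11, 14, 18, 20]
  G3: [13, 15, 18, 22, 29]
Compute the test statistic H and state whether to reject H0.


Step 1: Combine all N = 15 observations and assign midranks.
sorted (value, group, rank): (8,G1,1), (9,G1,2.5), (9,G2,2.5), (11,G2,4), (13,G3,5), (14,G2,6), (15,G1,7.5), (15,G3,7.5), (17,G1,9), (18,G2,10.5), (18,G3,10.5), (19,G1,12), (20,G2,13), (22,G3,14), (29,G3,15)
Step 2: Sum ranks within each group.
R_1 = 32 (n_1 = 5)
R_2 = 36 (n_2 = 5)
R_3 = 52 (n_3 = 5)
Step 3: H = 12/(N(N+1)) * sum(R_i^2/n_i) - 3(N+1)
     = 12/(15*16) * (32^2/5 + 36^2/5 + 52^2/5) - 3*16
     = 0.050000 * 1004.8 - 48
     = 2.240000.
Step 4: Ties present; correction factor C = 1 - 18/(15^3 - 15) = 0.994643. Corrected H = 2.240000 / 0.994643 = 2.252065.
Step 5: Under H0, H ~ chi^2(2); p-value = 0.324317.
Step 6: alpha = 0.1. fail to reject H0.

H = 2.2521, df = 2, p = 0.324317, fail to reject H0.
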